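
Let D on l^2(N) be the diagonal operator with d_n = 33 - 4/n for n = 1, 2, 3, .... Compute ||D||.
||D|| = 33

For a diagonal operator on l^2 with entries d_n, ||D|| = sup_n |d_n|. Here d_1 = 29, d_2 = 31, ..., and d_n = 33 - 4/n increases monotonically toward 33. All terms lie in [29, 33), so |d_n| = d_n and the supremum is the limit 33, which is not attained by any individual d_n. Hence ||D|| = 33.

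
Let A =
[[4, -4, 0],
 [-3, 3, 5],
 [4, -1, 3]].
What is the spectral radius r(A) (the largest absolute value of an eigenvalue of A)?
r(A) ≈ 6.4983

The eigenvalues of A are the roots of its characteristic polynomial. With M = A (coefficients from the trace, the sum of principal 2x2 minors, and det A):
  p(λ) = det(λ I - M) = λ^3 - 10λ^2 + 26λ + 60.
No integer candidate from the rational root theorem (±divisors of 60) is a root, so the roots are irrational. The cubic discriminant is Δ = -140704 < 0, so there is one real root and a complex-conjugate pair. p(-2) = -40 and p(-1) = 23 have opposite signs, so a root lies in (-2, -1); Newton's method refines it to λ ≈ -1.4209. Dividing out (λ - (-1.4209)) leaves approximately λ^2 - 11.4209λ + 42.2276. For λ^2 - 11.4209λ + 42.2276 the discriminant is -38.4741. It is negative, so the remaining roots are the complex-conjugate pair λ ≈ 5.7104 ± 3.1014i. Their product equals the constant term, so |λ|^2 ≈ 42.2276 and |λ| ≈ 6.4983.
Thus the eigenvalues (to 4 decimals) are -1.4209 (modulus 1.4209); 5.7104 ± 3.1014i (modulus 6.4983). The spectral radius is the largest modulus: r(A) ≈ 6.4983. (Cross-check: r(A) ≤ ||A||_2 ≈ 8.1517; equality holds whenever A is normal, though it can also hold for some non-normal A.)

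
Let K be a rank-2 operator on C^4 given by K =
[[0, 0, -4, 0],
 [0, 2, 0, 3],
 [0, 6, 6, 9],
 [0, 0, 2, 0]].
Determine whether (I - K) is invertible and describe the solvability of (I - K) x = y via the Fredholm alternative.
(I - K) is invertible (det(I - K) = -13 ≠ 0), so for every y in C^4 the equation (I - K) x = y has a unique solution.

K has rank 2 and factors as K = U V^T = u1 v1^T + u2 v2^T with u1 = (-2, -1, 0, 1), v1 = (0, 0, 2, 0), u2 = (0, 1, 3, 0), v2 = (0, 2, 2, 3) (multiplying out reproduces the displayed K). The nonzero eigenvalues of U V^T coincide with those of the 2 x 2 matrix G = V^T U = [[v1·u1, v1·u2], [v2·u1, v2·u2]] = [[0, 6], [1, 8]], and by the Sylvester determinant identity det(I_4 - U V^T) = det(I_2 - V^T U) = det([[1, -6], [-1, -7]]) = (1)(-7) - (-6)(-1) = -13. (Direct check: I - K =
[[1, 0, 4, 0],
 [0, -1, 0, -3],
 [0, -6, -5, -9],
 [0, 0, -2, 1]]
has determinant -13.) The finite-dimensional Fredholm alternative says: either (I - K) is invertible, or ker(I - K) ≠ {0} and then range(I - K) = ker((I - K)^*)^⊥, with dim ker(I - K) = dim ker((I - K)^*). Since det(I - K) ≠ 0, 1 is not an eigenvalue of K and ker(I - K) = {0}, so we are in the first case: for every y there is a unique x = (I - K)^(-1) y. (Explicitly, by the Woodbury identity, (I - U V^T)^(-1) = I + U (I_2 - G)^(-1) V^T.)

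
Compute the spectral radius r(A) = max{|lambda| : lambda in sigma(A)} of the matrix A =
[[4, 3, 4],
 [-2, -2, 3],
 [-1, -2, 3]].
r(A) ≈ 2.8044

The eigenvalues of A are the roots of its characteristic polynomial. With M = A (coefficients from the trace, the sum of principal 2x2 minors, and det A):
  p(λ) = det(λ I - M) = λ^3 - 5λ^2 + 14λ - 17.
No integer candidate from the rational root theorem (±divisors of 17) is a root, so the roots are irrational. The cubic discriminant is Δ = -959 < 0, so there is one real root and a complex-conjugate pair. p(2) = -1 and p(3) = 7 have opposite signs, so a root lies in (2, 3); Newton's method refines it to λ ≈ 2.1616. Dividing out (λ - (2.1616)) leaves approximately λ^2 - 2.8384λ + 7.8645. For λ^2 - 2.8384λ + 7.8645 the discriminant is -23.4016. It is negative, so the remaining roots are the complex-conjugate pair λ ≈ 1.4192 ± 2.4188i. Their product equals the constant term, so |λ|^2 ≈ 7.8645 and |λ| ≈ 2.8044.
Thus the eigenvalues (to 4 decimals) are 2.1616 (modulus 2.1616); 1.4192 ± 2.4188i (modulus 2.8044). The spectral radius is the largest modulus: r(A) ≈ 2.8044. (Cross-check: r(A) ≤ ||A||_2 ≈ 6.4185; equality holds whenever A is normal, though it can also hold for some non-normal A.)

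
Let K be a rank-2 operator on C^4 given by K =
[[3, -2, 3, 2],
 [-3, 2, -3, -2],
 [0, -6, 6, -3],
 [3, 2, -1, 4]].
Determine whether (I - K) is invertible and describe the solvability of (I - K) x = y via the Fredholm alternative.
(I - K) is invertible (det(I - K) = 37 ≠ 0), so for every y in C^4 the equation (I - K) x = y has a unique solution.

K has rank 2 and factors as K = U V^T = u1 v1^T + u2 v2^T with u1 = (-1, 1, -3, 1), v1 = (0, 2, -2, 1), u2 = (1, -1, 0, 1), v2 = (3, 0, 1, 3) (multiplying out reproduces the displayed K). The nonzero eigenvalues of U V^T coincide with those of the 2 x 2 matrix G = V^T U = [[v1·u1, v1·u2], [v2·u1, v2·u2]] = [[9, -1], [-3, 6]], and by the Sylvester determinant identity det(I_4 - U V^T) = det(I_2 - V^T U) = det([[-8, 1], [3, -5]]) = (-8)(-5) - (1)(3) = 37. (Direct check: I - K =
[[-2, 2, -3, -2],
 [3, -1, 3, 2],
 [0, 6, -5, 3],
 [-3, -2, 1, -3]]
has determinant 37.) The finite-dimensional Fredholm alternative says: either (I - K) is invertible, or ker(I - K) ≠ {0} and then range(I - K) = ker((I - K)^*)^⊥, with dim ker(I - K) = dim ker((I - K)^*). Since det(I - K) ≠ 0, 1 is not an eigenvalue of K and ker(I - K) = {0}, so we are in the first case: for every y there is a unique x = (I - K)^(-1) y. (Explicitly, by the Woodbury identity, (I - U V^T)^(-1) = I + U (I_2 - G)^(-1) V^T.)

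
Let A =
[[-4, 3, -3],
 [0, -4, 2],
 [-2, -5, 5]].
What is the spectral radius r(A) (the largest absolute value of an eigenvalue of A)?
r(A) ≈ 4.9167

The eigenvalues of A are the roots of its characteristic polynomial. With M = A (coefficients from the trace, the sum of principal 2x2 minors, and det A):
  p(λ) = det(λ I - M) = λ^3 + 3λ^2 - 20λ - 52.
No integer candidate from the rational root theorem (±divisors of 52) is a root, so the roots are irrational. The cubic discriminant is Δ = 24368 > 0, so there are three distinct real roots. p(-5) = -2 and p(-4) = 12 have opposite signs, so a root lies in (-5, -4); Newton's method refines it to λ ≈ -4.9167. p(-3) = 8 and p(-2) = -8 have opposite signs, so a root lies in (-3, -2); Newton's method refines it to λ ≈ -2.432. p(4) = -20 and p(5) = 48 have opposite signs, so a root lies in (4, 5); Newton's method refines it to λ ≈ 4.3487. Check (Vieta): the three roots sum to -3, matching tr M = -3.
Thus the eigenvalues (to 4 decimals) are -4.9167 (modulus 4.9167); -2.432 (modulus 2.432); 4.3487 (modulus 4.3487). The spectral radius is the largest modulus: r(A) ≈ 4.9167. (Cross-check: r(A) ≤ ||A||_2 ≈ 9.303; equality holds whenever A is normal, though it can also hold for some non-normal A.)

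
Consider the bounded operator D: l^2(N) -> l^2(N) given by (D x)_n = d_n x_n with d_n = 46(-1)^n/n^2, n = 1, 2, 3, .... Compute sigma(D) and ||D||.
sigma(D) = {46(-1)^n/n^2 : n ≥ 1} ∪ {0}; ||D|| = 46

A bounded diagonal operator on l^2 with diagonal entries d_n has spectrum equal to the closure of {d_n : n ≥ 1}: every d_n is an eigenvalue (with eigenvector e_n), so {d_n} ⊂ sigma(D); the spectrum is closed, so its closure is too; and for lambda not in the closure, (D - lambda I) has bounded inverse (the diagonal entries 1/(d_n - lambda) are bounded). For our sequence d_n = 46(-1)^n/n^2, n = 1, 2, 3, ...:
  - {d_n} = {46(-1)^n/n^2 : n ≥ 1}; the only limit point is 0
  - closure = {46(-1)^n/n^2 : n ≥ 1} ∪ {0}
For the norm: a diagonal operator has ||D|| = sup_n |d_n|. Here |d_n| = 46/n^2 is decreasing, so sup_n |d_n| = |d_1| = 46. So ||D|| = 46.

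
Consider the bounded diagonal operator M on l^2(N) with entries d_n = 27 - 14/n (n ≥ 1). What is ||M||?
||M|| = 27

For a diagonal operator on l^2 with entries d_n, ||M|| = sup_n |d_n|. Here d_1 = 13, d_2 = 20, ..., and d_n = 27 - 14/n increases monotonically toward 27. All terms lie in [13, 27), so |d_n| = d_n and the supremum is the limit 27, which is not attained by any individual d_n. Hence ||M|| = 27.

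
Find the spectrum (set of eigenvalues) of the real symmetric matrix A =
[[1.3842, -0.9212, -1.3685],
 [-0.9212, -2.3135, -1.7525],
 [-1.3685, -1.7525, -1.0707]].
sigma(A) ≈ {-4, 0, 2}

A is real symmetric, so its spectrum consists of real eigenvalues. Expanding the characteristic polynomial of the displayed matrix gives
  det(λ I - A) = p(λ) = λ^3 + (2)λ^2 + (-8)λ + (0).
Solving p(λ) = 0 yields eigenvalues ≈ -4, 0, 2. (A is shown rounded to 4 decimals, so these recover the underlying integer eigenvalues to within that precision.)
Verification: the trace of A = -2 equals the sum of eigenvalues -2, and det(A) ≈ 0.0002 matches the eigenvalue product 0.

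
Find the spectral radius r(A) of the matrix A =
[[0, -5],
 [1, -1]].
r(A) = sqrt(5) ≈ 2.2361

The eigenvalues of A are the roots of its characteristic polynomial. With M = A (coefficients from the trace and determinant):
  p(λ) = det(λ I - M) = λ^2 + λ + 5.
For λ^2 + λ + 5 the discriminant is -19. It is negative, so the roots are the complex-conjugate pair λ = -1/2 ± (sqrt(19)/2) i ≈ -0.5 ± 2.1794i. For a conjugate pair the product of the roots equals the constant term, so |λ|^2 = 5 and |λ| = sqrt(5) ≈ 2.2361.
Thus the eigenvalues (to 4 decimals) are -0.5 ± 2.1794i (modulus 2.2361). The spectral radius is the largest modulus: r(A) = sqrt(5) ≈ 2.2361. (Cross-check: r(A) ≤ ||A||_2 ≈ 5.1029; equality holds whenever A is normal, though it can also hold for some non-normal A.)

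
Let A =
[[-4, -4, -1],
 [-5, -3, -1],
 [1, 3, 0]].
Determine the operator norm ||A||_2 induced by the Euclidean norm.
||A||_2 ≈ 8.6042 (= sqrt(largest eigenvalue of A^T A))

||A||_2 = sigma_max(A) = sqrt(lambda_max(A^T A)). Form the symmetric matrix M = A^T A =
[[42, 34, 9],
 [34, 34, 7],
 [9, 7, 2]].
Its characteristic polynomial (trace, sum of principal 2x2 minors, determinant of M give the coefficients) is
  p(λ) = det(λ I - M) = λ^3 - 78λ^2 + 294λ - 16.
No integer candidate from the rational root theorem (±divisors of 16) is a root, so the roots are irrational. The cubic discriminant is Δ = 400454064 > 0, so there are three distinct real roots. p(0) = -16 and p(1) = 201 have opposite signs, so a root lies in (0, 1); Newton's method refines it to λ ≈ 0.0552. p(3) = 191 and p(4) = -24 have opposite signs, so a root lies in (3, 4); Newton's method refines it to λ ≈ 3.9131. p(74) = -164 and p(75) = 5159 have opposite signs, so a root lies in (74, 75); Newton's method refines it to λ ≈ 74.0316. Check (Vieta): the three roots sum to 78, matching tr M = 78.
So the eigenvalues of A^T A are ≈ 0.0552, 3.9131, 74.0316 (all ≥ 0, as they must be for A^T A). The largest is λ_max ≈ 74.0316, hence ||A||_2 = sqrt(λ_max) ≈ 8.6042.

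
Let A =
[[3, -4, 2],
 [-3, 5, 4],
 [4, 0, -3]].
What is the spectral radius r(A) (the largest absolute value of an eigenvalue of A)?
r(A) ≈ 6.823

The eigenvalues of A are the roots of its characteristic polynomial. With M = A (coefficients from the trace, the sum of principal 2x2 minors, and det A):
  p(λ) = det(λ I - M) = λ^3 - 5λ^2 - 29λ + 113.
No integer candidate from the rational root theorem (±divisors of 113) is a root, so the roots are irrational. The cubic discriminant is Δ = 125248 > 0, so there are three distinct real roots. p(-6) = -109 and p(-5) = 8 have opposite signs, so a root lies in (-6, -5); Newton's method refines it to λ ≈ -5.0819. p(3) = 8 and p(4) = -19 have opposite signs, so a root lies in (3, 4); Newton's method refines it to λ ≈ 3.2589. p(6) = -25 and p(7) = 8 have opposite signs, so a root lies in (6, 7); Newton's method refines it to λ ≈ 6.823. Check (Vieta): the three roots sum to 5, matching tr M = 5.
Thus the eigenvalues (to 4 decimals) are -5.0819 (modulus 5.0819); 3.2589 (modulus 3.2589); 6.823 (modulus 6.823). The spectral radius is the largest modulus: r(A) ≈ 6.823. (Cross-check: r(A) ≤ ||A||_2 ≈ 8.6278; equality holds whenever A is normal, though it can also hold for some non-normal A.)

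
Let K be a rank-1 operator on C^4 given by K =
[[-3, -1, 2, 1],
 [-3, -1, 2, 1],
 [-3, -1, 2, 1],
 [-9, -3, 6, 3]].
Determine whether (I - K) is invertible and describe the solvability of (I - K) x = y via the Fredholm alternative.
(I - K) is singular (det(I - K) = 0, i.e. 1 ∈ sigma(K)). (I - K) x = y is solvable iff y ⊥ ker((I - K)^*) = span{(-3, -1, 2, 1)}, i.e. iff -3y_1 - y_2 + 2y_3 + y_4 = 0. When solvable, the solutions are x = y + c·(1, 1, 1, 3), c arbitrary (ker(I - K) = span{(1, 1, 1, 3)}, dimension 1).

K has rank 1, so it is an outer product K = u v^T: every row of K is a multiple of one row vector. Reading off the entries, u = (1, 1, 1, 3) and v = (-3, -1, 2, 1) (row i of K equals u_i·v^T). A rank-one matrix u v^T satisfies K u = u (v·u) and kills the (3)-dimensional subspace v^⊥, so its characteristic polynomial is lambda^3 (lambda - v·u) with v·u = tr K = 1. Hence the eigenvalues of I - K are 1 (multiplicity 3) and 1 - (1) = 0, so det(I - K) = 0. (Direct check: I - K =
[[4, 1, -2, -1],
 [3, 2, -2, -1],
 [3, 1, -1, -1],
 [9, 3, -6, -2]]
has determinant 0.) So 1 is an eigenvalue of K and (I - K) is not invertible. The finite-dimensional Fredholm alternative says: either (I - K) is invertible, or ker(I - K) ≠ {0} and then range(I - K) = ker((I - K)^*)^⊥, with dim ker(I - K) = dim ker((I - K)^*). We are in the second case, so we need both kernels. Kernel of I - K: (I - K) u = u - u (v·u) = u - u = 0, so ker(I - K) = span{u} = span{(1, 1, 1, 3)} (it is exactly 1-dimensional because rank(I - K) = 3). Kernel of the adjoint: K is real, so (I - K)^* = I - K^T = I - v u^T, and (I - v u^T) v = v - v (u·v) = 0; hence ker((I - K)^*) = span{v} = span{(-3, -1, 2, 1)}. Therefore (I - K) x = y is solvable iff <y, v> = 0, i.e. iff -3y_1 - y_2 + 2y_3 + y_4 = 0. When this holds, K y = u (v·y) = 0, so (I - K) y = y and x = y is a particular solution; the full solution set is the line x = y + c·u = y + c·(1, 1, 1, 3), c ∈ C.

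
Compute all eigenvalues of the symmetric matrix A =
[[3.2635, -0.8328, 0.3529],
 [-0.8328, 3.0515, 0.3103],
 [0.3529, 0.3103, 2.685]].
sigma(A) ≈ {2, 3, 4}

A is real symmetric, so its spectrum consists of real eigenvalues. Expanding the characteristic polynomial of the displayed matrix gives
  det(λ I - A) = p(λ) = λ^3 + (-9)λ^2 + (26)λ + (-24).
Solving p(λ) = 0 yields eigenvalues ≈ 2, 3, 4. (A is shown rounded to 4 decimals, so these recover the underlying integer eigenvalues to within that precision.)
Verification: the trace of A = 9 equals the sum of eigenvalues 9, and det(A) ≈ 23.9999 matches the eigenvalue product 24.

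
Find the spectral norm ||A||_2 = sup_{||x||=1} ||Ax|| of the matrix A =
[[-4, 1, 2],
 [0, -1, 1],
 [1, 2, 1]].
||A||_2 ≈ 4.5883 (= sqrt(largest eigenvalue of A^T A))

||A||_2 = sigma_max(A) = sqrt(lambda_max(A^T A)). Form the symmetric matrix M = A^T A =
[[17, -2, -7],
 [-2, 6, 3],
 [-7, 3, 6]].
Its characteristic polynomial (trace, sum of principal 2x2 minors, determinant of M give the coefficients) is
  p(λ) = det(λ I - M) = λ^3 - 29λ^2 + 178λ - 225.
No integer candidate from the rational root theorem (±divisors of 225) is a root, so the roots are irrational. The cubic discriminant is Δ = 1676361 > 0, so there are three distinct real roots. p(1) = -75 and p(2) = 23 have opposite signs, so a root lies in (1, 2); Newton's method refines it to λ ≈ 1.7148. p(6) = 15 and p(7) = -57 have opposite signs, so a root lies in (6, 7); Newton's method refines it to λ ≈ 6.2325. p(21) = -15 and p(22) = 303 have opposite signs, so a root lies in (21, 22); Newton's method refines it to λ ≈ 21.0527. Check (Vieta): the three roots sum to 29, matching tr M = 29.
So the eigenvalues of A^T A are ≈ 1.7148, 6.2325, 21.0527 (all ≥ 0, as they must be for A^T A). The largest is λ_max ≈ 21.0527, hence ||A||_2 = sqrt(λ_max) ≈ 4.5883.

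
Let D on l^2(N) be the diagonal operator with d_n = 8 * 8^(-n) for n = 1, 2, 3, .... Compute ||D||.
||D|| = 1 (attained at n = 1)

For D diagonal, ||D|| = sup_n |d_n|. The sequence d_n = 8 * 8^(-n) is positive and strictly decreasing (ratio 8^(-1) < 1), so the supremum is d_1 = 8/8 = 1. Hence ||D|| = 1.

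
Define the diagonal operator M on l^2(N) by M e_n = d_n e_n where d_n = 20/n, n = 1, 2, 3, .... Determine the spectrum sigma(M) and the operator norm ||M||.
sigma(M) = {20/n : n ≥ 1} ∪ {0}; ||M|| = 20

A bounded diagonal operator on l^2 with diagonal entries d_n has spectrum equal to the closure of {d_n : n ≥ 1}: every d_n is an eigenvalue (with eigenvector e_n), so {d_n} ⊂ sigma(M); the spectrum is closed, so its closure is too; and for lambda not in the closure, (M - lambda I) has bounded inverse (the diagonal entries 1/(d_n - lambda) are bounded). For our sequence d_n = 20/n, n = 1, 2, 3, ...:
  - {d_n} = {20/n : n ≥ 1}; the only limit point is 0
  - closure = {20/n : n ≥ 1} ∪ {0}
For the norm: a diagonal operator has ||M|| = sup_n |d_n|. Here d_n = 20/n is positive and decreasing, so sup_n |d_n| = d_1 = 20. So ||M|| = 20.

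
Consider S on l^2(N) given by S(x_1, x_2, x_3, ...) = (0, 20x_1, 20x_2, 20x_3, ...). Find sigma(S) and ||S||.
sigma(S) = closed disk {z in C : |z| ≤ 20}; ||S|| = 20

Note S = 20·U where U is the unit right shift (U x)_k = x_{k-1} (with x_0 := 0); so ||S|| = 20||U|| and sigma(S) = 20·sigma(U). ||S x||^2 = sum_{k≥1} |20x_k|^2 = 400||x||^2, so ||S|| = 20 and sigma(S) ⊂ {|z| ≤ 20}. For any |lambda| < 20, the equation (S - lambda I) x = 0 forces x_1 = 0, then 20x_k = lambda x_{k+1} ⇒ x = 0, so S has no eigenvalues. But (S - lambda I) is not surjective for |lambda| < 20: solving (S - lambda I) x = e_1 would require x_n proportional to (lambda/20)^(-n), which is not in l^2. So every |lambda| < 20 lies in the residual spectrum. The boundary |lambda| = 20 is in the approximate point spectrum (the spectrum is closed). Hence sigma(S) is the closed disk of radius 20.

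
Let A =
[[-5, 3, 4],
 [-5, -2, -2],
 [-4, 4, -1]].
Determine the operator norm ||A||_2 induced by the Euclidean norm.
||A||_2 ≈ 8.8005 (= sqrt(largest eigenvalue of A^T A))

||A||_2 = sigma_max(A) = sqrt(lambda_max(A^T A)). Form the symmetric matrix M = A^T A =
[[66, -21, -6],
 [-21, 29, 12],
 [-6, 12, 21]].
Its characteristic polynomial (trace, sum of principal 2x2 minors, determinant of M give the coefficients) is
  p(λ) = det(λ I - M) = λ^3 - 116λ^2 + 3288λ - 23409.
No integer candidate from the rational root theorem (±divisors of 23409) is a root, so the roots are irrational. The cubic discriminant is Δ = 3045812229 > 0, so there are three distinct real roots. p(10) = -1129 and p(11) = 54 have opposite signs, so a root lies in (10, 11); Newton's method refines it to λ ≈ 10.951. p(27) = 486 and p(28) = -337 have opposite signs, so a root lies in (27, 28); Newton's method refines it to λ ≈ 27.6003. p(77) = -1464 and p(78) = 1863 have opposite signs, so a root lies in (77, 78); Newton's method refines it to λ ≈ 77.4487. Check (Vieta): the three roots sum to 116, matching tr M = 116.
So the eigenvalues of A^T A are ≈ 10.951, 27.6003, 77.4487 (all ≥ 0, as they must be for A^T A). The largest is λ_max ≈ 77.4487, hence ||A||_2 = sqrt(λ_max) ≈ 8.8005.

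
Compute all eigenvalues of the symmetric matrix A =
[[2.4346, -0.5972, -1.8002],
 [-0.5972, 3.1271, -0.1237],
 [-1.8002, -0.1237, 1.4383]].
sigma(A) ≈ {0, 3, 4}

A is real symmetric, so its spectrum consists of real eigenvalues. Expanding the characteristic polynomial of the displayed matrix gives
  det(λ I - A) = p(λ) = λ^3 + (-7)λ^2 + (12)λ + (0).
Solving p(λ) = 0 yields eigenvalues ≈ 0, 3, 4. (A is shown rounded to 4 decimals, so these recover the underlying integer eigenvalues to within that precision.)
Verification: the trace of A = 7 equals the sum of eigenvalues 7, and det(A) ≈ -0.0001 matches the eigenvalue product 0.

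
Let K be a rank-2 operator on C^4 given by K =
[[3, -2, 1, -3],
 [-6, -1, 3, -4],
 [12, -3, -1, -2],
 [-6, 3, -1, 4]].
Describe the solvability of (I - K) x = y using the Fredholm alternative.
(I - K) is invertible (det(I - K) = -28 ≠ 0), so for every y in C^4 the equation (I - K) x = y has a unique solution.

K has rank 2 and factors as K = U V^T = u1 v1^T + u2 v2^T with u1 = (-2, -1, -3, 3), v1 = (-3, 1, 0, 1), u2 = (-1, -3, 1, 1), v2 = (3, 0, -1, 1) (multiplying out reproduces the displayed K). The nonzero eigenvalues of U V^T coincide with those of the 2 x 2 matrix G = V^T U = [[v1·u1, v1·u2], [v2·u1, v2·u2]] = [[8, 1], [0, -3]], and by the Sylvester determinant identity det(I_4 - U V^T) = det(I_2 - V^T U) = det([[-7, -1], [0, 4]]) = (-7)(4) - (-1)(0) = -28. (Direct check: I - K =
[[-2, 2, -1, 3],
 [6, 2, -3, 4],
 [-12, 3, 2, 2],
 [6, -3, 1, -3]]
has determinant -28.) The finite-dimensional Fredholm alternative says: either (I - K) is invertible, or ker(I - K) ≠ {0} and then range(I - K) = ker((I - K)^*)^⊥, with dim ker(I - K) = dim ker((I - K)^*). Since det(I - K) ≠ 0, 1 is not an eigenvalue of K and ker(I - K) = {0}, so we are in the first case: for every y there is a unique x = (I - K)^(-1) y. (Explicitly, by the Woodbury identity, (I - U V^T)^(-1) = I + U (I_2 - G)^(-1) V^T.)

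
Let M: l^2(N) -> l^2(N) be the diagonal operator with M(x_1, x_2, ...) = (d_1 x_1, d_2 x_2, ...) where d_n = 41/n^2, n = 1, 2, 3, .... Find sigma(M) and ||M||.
sigma(M) = {41/n^2 : n ≥ 1} ∪ {0}; ||M|| = 41

A bounded diagonal operator on l^2 with diagonal entries d_n has spectrum equal to the closure of {d_n : n ≥ 1}: every d_n is an eigenvalue (with eigenvector e_n), so {d_n} ⊂ sigma(M); the spectrum is closed, so its closure is too; and for lambda not in the closure, (M - lambda I) has bounded inverse (the diagonal entries 1/(d_n - lambda) are bounded). For our sequence d_n = 41/n^2, n = 1, 2, 3, ...:
  - {d_n} = {41/n^2 : n ≥ 1}; the only limit point is 0
  - closure = {41/n^2 : n ≥ 1} ∪ {0}
For the norm: a diagonal operator has ||M|| = sup_n |d_n|. Here d_n = 41/n^2 is positive and decreasing, so sup_n |d_n| = d_1 = 41. So ||M|| = 41.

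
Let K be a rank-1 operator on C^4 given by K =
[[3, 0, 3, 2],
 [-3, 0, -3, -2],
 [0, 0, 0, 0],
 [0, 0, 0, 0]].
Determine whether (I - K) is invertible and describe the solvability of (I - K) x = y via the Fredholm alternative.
(I - K) is invertible (det(I - K) = -2 ≠ 0), so for every y in C^4 the equation (I - K) x = y has a unique solution.

K has rank 1, so it is an outer product K = u v^T: every row of K is a multiple of one row vector. Reading off the entries, u = (-1, 1, 0, 0) and v = (-3, 0, -3, -2) (row i of K equals u_i·v^T). A rank-one matrix u v^T satisfies K u = u (v·u) and kills the (3)-dimensional subspace v^⊥, so its characteristic polynomial is lambda^3 (lambda - v·u) with v·u = tr K = 3. Hence the eigenvalues of I - K are 1 (multiplicity 3) and 1 - (3) = -2, so det(I - K) = -2. (Direct check: I - K =
[[-2, 0, -3, -2],
 [3, 1, 3, 2],
 [0, 0, 1, 0],
 [0, 0, 0, 1]]
has determinant -2.) The finite-dimensional Fredholm alternative says: either (I - K) is invertible, or ker(I - K) ≠ {0} and then range(I - K) = ker((I - K)^*)^⊥, with dim ker(I - K) = dim ker((I - K)^*). Since det(I - K) ≠ 0, 1 is not an eigenvalue of K and ker(I - K) = {0}, so we are in the first case: for every y there is a unique x = (I - K)^(-1) y. Explicitly, by the Sherman–Morrison formula, (I - u v^T)^(-1) = I + u v^T/(1 - v·u), i.e. (I - K)^(-1) = I + K/(-2).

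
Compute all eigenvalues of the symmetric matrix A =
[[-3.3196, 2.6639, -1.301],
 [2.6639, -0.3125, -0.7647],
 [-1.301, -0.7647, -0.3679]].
sigma(A) ≈ {-5, -1, 2}

A is real symmetric, so its spectrum consists of real eigenvalues. Expanding the characteristic polynomial of the displayed matrix gives
  det(λ I - A) = p(λ) = λ^3 + (4)λ^2 + (-7)λ + (-10).
Solving p(λ) = 0 yields eigenvalues ≈ -5, -1, 2. (A is shown rounded to 4 decimals, so these recover the underlying integer eigenvalues to within that precision.)
Verification: the trace of A = -4 equals the sum of eigenvalues -4, and det(A) ≈ 9.9997 matches the eigenvalue product 10.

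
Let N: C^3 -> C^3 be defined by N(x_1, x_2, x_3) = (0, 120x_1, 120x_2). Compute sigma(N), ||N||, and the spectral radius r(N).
sigma(N) = {0}; ||N|| = 120; r(N) = 0. (N is nilpotent with N^3 = 0.)

On C^3, N is a strictly lower-triangular matrix with 120 on the subdiagonal and zeros elsewhere, so its characteristic polynomial is lambda^3 and every eigenvalue is 0: sigma(N) = {0}. For the operator norm, N e_i = 120e_{i+1} for i = 1, ..., 2 and N e_3 = 0, so the singular values of N are 120 (with multiplicity 2) and 0; hence ||N|| = 120. The spectral radius r(N) = max|lambda| = 0. Note ||N|| > r(N) — characteristic of non-normal nilpotent operators. Indeed N^3 = 0.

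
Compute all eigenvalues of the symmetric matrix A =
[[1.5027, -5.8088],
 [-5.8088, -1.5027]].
sigma(A) ≈ {-6, 6}

A is real symmetric, so its spectrum consists of real eigenvalues. Expanding the characteristic polynomial of the displayed matrix gives
  det(λ I - A) = p(λ) = λ^2 + (0)λ + (-36).
Solving p(λ) = 0 yields eigenvalues ≈ -6, 6. (A is shown rounded to 4 decimals, so these recover the underlying integer eigenvalues to within that precision.)
Verification: the trace of A = 0 equals the sum of eigenvalues 0, and det(A) ≈ -36.0003 matches the eigenvalue product -36.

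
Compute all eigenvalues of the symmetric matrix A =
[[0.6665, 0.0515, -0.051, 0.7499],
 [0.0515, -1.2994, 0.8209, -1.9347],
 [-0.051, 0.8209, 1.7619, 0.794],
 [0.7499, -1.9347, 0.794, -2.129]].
sigma(A) ≈ {-4, 0, 1, 2}

A is real symmetric, so its spectrum consists of real eigenvalues. Expanding the characteristic polynomial of the displayed matrix gives
  det(λ I - A) = p(λ) = λ^4 + (1)λ^3 + (-10)λ^2 + (8)λ + (0).
Solving p(λ) = 0 yields eigenvalues ≈ -4, 0, 1, 2. (A is shown rounded to 4 decimals, so these recover the underlying integer eigenvalues to within that precision.)
Verification: the trace of A = -1 equals the sum of eigenvalues -1, and det(A) ≈ -0.0001 matches the eigenvalue product 0.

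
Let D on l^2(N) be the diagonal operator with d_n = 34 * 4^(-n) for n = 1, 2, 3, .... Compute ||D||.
||D|| = 17/2 (attained at n = 1)

For D diagonal, ||D|| = sup_n |d_n|. The sequence d_n = 34 * 4^(-n) is positive and strictly decreasing (ratio 4^(-1) < 1), so the supremum is d_1 = 34/4 = 17/2. Hence ||D|| = 17/2.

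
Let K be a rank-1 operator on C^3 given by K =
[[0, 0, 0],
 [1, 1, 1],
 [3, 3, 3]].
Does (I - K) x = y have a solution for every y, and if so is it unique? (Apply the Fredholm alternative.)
(I - K) is invertible (det(I - K) = -3 ≠ 0), so for every y in C^3 the equation (I - K) x = y has a unique solution.

K has rank 1, so it is an outer product K = u v^T: every row of K is a multiple of one row vector. Reading off the entries, u = (0, -1, -3) and v = (-1, -1, -1) (row i of K equals u_i·v^T). A rank-one matrix u v^T satisfies K u = u (v·u) and kills the (2)-dimensional subspace v^⊥, so its characteristic polynomial is lambda^2 (lambda - v·u) with v·u = tr K = 4. Hence the eigenvalues of I - K are 1 (multiplicity 2) and 1 - (4) = -3, so det(I - K) = -3. (Direct check: I - K =
[[1, 0, 0],
 [-1, 0, -1],
 [-3, -3, -2]]
has determinant -3.) The finite-dimensional Fredholm alternative says: either (I - K) is invertible, or ker(I - K) ≠ {0} and then range(I - K) = ker((I - K)^*)^⊥, with dim ker(I - K) = dim ker((I - K)^*). Since det(I - K) ≠ 0, 1 is not an eigenvalue of K and ker(I - K) = {0}, so we are in the first case: for every y there is a unique x = (I - K)^(-1) y. Explicitly, by the Sherman–Morrison formula, (I - u v^T)^(-1) = I + u v^T/(1 - v·u), i.e. (I - K)^(-1) = I + K/(-3).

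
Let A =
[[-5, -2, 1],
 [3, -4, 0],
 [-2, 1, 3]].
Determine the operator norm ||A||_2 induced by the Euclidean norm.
||A||_2 ≈ 6.5258 (= sqrt(largest eigenvalue of A^T A))

||A||_2 = sigma_max(A) = sqrt(lambda_max(A^T A)). Form the symmetric matrix M = A^T A =
[[38, -4, -11],
 [-4, 21, 1],
 [-11, 1, 10]].
Its characteristic polynomial (trace, sum of principal 2x2 minors, determinant of M give the coefficients) is
  p(λ) = det(λ I - M) = λ^3 - 69λ^2 + 1250λ - 5329.
No integer candidate from the rational root theorem (±divisors of 5329) is a root, so the roots are irrational. The cubic discriminant is Δ = 130584649 > 0, so there are three distinct real roots. p(6) = -97 and p(7) = 383 have opposite signs, so a root lies in (6, 7); Newton's method refines it to λ ≈ 6.1863. p(20) = 71 and p(21) = -247 have opposite signs, so a root lies in (20, 21); Newton's method refines it to λ ≈ 20.2276. p(42) = -457 and p(43) = 347 have opposite signs, so a root lies in (42, 43); Newton's method refines it to λ ≈ 42.5861. Check (Vieta): the three roots sum to 69, matching tr M = 69.
So the eigenvalues of A^T A are ≈ 6.1863, 20.2276, 42.5861 (all ≥ 0, as they must be for A^T A). The largest is λ_max ≈ 42.5861, hence ||A||_2 = sqrt(λ_max) ≈ 6.5258.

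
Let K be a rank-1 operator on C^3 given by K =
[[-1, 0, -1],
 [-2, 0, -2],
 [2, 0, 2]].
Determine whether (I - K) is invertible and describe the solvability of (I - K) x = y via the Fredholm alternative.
(I - K) is singular (det(I - K) = 0, i.e. 1 ∈ sigma(K)). (I - K) x = y is solvable iff y ⊥ ker((I - K)^*) = span{(-1, 0, -1)}, i.e. iff -y_1 - y_3 = 0. When solvable, the solutions are x = y + c·(1, 2, -2), c arbitrary (ker(I - K) = span{(1, 2, -2)}, dimension 1).

K has rank 1, so it is an outer product K = u v^T: every row of K is a multiple of one row vector. Reading off the entries, u = (1, 2, -2) and v = (-1, 0, -1) (row i of K equals u_i·v^T). A rank-one matrix u v^T satisfies K u = u (v·u) and kills the (2)-dimensional subspace v^⊥, so its characteristic polynomial is lambda^2 (lambda - v·u) with v·u = tr K = 1. Hence the eigenvalues of I - K are 1 (multiplicity 2) and 1 - (1) = 0, so det(I - K) = 0. (Direct check: I - K =
[[2, 0, 1],
 [2, 1, 2],
 [-2, 0, -1]]
has determinant 0.) So 1 is an eigenvalue of K and (I - K) is not invertible. The finite-dimensional Fredholm alternative says: either (I - K) is invertible, or ker(I - K) ≠ {0} and then range(I - K) = ker((I - K)^*)^⊥, with dim ker(I - K) = dim ker((I - K)^*). We are in the second case, so we need both kernels. Kernel of I - K: (I - K) u = u - u (v·u) = u - u = 0, so ker(I - K) = span{u} = span{(1, 2, -2)} (it is exactly 1-dimensional because rank(I - K) = 2). Kernel of the adjoint: K is real, so (I - K)^* = I - K^T = I - v u^T, and (I - v u^T) v = v - v (u·v) = 0; hence ker((I - K)^*) = span{v} = span{(-1, 0, -1)}. Therefore (I - K) x = y is solvable iff <y, v> = 0, i.e. iff -y_1 - y_3 = 0. When this holds, K y = u (v·y) = 0, so (I - K) y = y and x = y is a particular solution; the full solution set is the line x = y + c·u = y + c·(1, 2, -2), c ∈ C.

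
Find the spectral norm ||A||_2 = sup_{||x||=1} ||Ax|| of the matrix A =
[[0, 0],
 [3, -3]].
||A||_2 = sqrt(18) ≈ 4.2426 (= sqrt(largest eigenvalue of A^T A))

||A||_2 = sigma_max(A) = sqrt(lambda_max(A^T A)). Form the symmetric matrix M = A^T A =
[[9, -9],
 [-9, 9]].
Its characteristic polynomial (trace, determinant of M give the coefficients) is
  p(λ) = det(λ I - M) = λ^2 - 18λ.
For λ^2 - 18λ the discriminant is 324. It is a perfect square (18^2), so the roots are rational: λ = (18 ± 18)/2 = 18, 0.
So the eigenvalues of A^T A are ≈ 0, 18 (all ≥ 0, as they must be for A^T A). The largest is λ_max = 18, hence ||A||_2 = sqrt(λ_max) = sqrt(18) ≈ 4.2426.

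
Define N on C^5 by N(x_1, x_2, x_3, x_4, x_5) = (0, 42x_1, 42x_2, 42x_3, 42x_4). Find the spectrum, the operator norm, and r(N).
sigma(N) = {0}; ||N|| = 42; r(N) = 0. (N is nilpotent with N^5 = 0.)

On C^5, N is a strictly lower-triangular matrix with 42 on the subdiagonal and zeros elsewhere, so its characteristic polynomial is lambda^5 and every eigenvalue is 0: sigma(N) = {0}. For the operator norm, N e_i = 42e_{i+1} for i = 1, ..., 4 and N e_5 = 0, so the singular values of N are 42 (with multiplicity 4) and 0; hence ||N|| = 42. The spectral radius r(N) = max|lambda| = 0. Note ||N|| > r(N) — characteristic of non-normal nilpotent operators. Indeed N^5 = 0.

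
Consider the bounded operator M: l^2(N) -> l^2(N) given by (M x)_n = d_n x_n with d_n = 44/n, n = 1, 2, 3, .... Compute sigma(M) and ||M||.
sigma(M) = {44/n : n ≥ 1} ∪ {0}; ||M|| = 44

A bounded diagonal operator on l^2 with diagonal entries d_n has spectrum equal to the closure of {d_n : n ≥ 1}: every d_n is an eigenvalue (with eigenvector e_n), so {d_n} ⊂ sigma(M); the spectrum is closed, so its closure is too; and for lambda not in the closure, (M - lambda I) has bounded inverse (the diagonal entries 1/(d_n - lambda) are bounded). For our sequence d_n = 44/n, n = 1, 2, 3, ...:
  - {d_n} = {44/n : n ≥ 1}; the only limit point is 0
  - closure = {44/n : n ≥ 1} ∪ {0}
For the norm: a diagonal operator has ||M|| = sup_n |d_n|. Here d_n = 44/n is positive and decreasing, so sup_n |d_n| = d_1 = 44. So ||M|| = 44.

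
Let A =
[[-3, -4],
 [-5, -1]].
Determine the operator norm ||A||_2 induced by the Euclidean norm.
||A||_2 = sqrt((51 + sqrt(1445))/2) ≈ 6.6713 (= sqrt(largest eigenvalue of A^T A))

||A||_2 = sigma_max(A) = sqrt(lambda_max(A^T A)). Form the symmetric matrix M = A^T A =
[[34, 17],
 [17, 17]].
Its characteristic polynomial (trace, determinant of M give the coefficients) is
  p(λ) = det(λ I - M) = λ^2 - 51λ + 289.
For λ^2 - 51λ + 289 the discriminant is 1445. It is nonnegative but not a perfect square, so the roots are real and irrational: λ = (51 ± sqrt(1445))/2 ≈ 44.5066, 6.4934.
So the eigenvalues of A^T A are ≈ 6.4934, 44.5066 (all ≥ 0, as they must be for A^T A). The largest is λ_max = (51 + sqrt(1445))/2 ≈ 44.5066, hence ||A||_2 = sqrt(λ_max) = sqrt((51 + sqrt(1445))/2) ≈ 6.6713.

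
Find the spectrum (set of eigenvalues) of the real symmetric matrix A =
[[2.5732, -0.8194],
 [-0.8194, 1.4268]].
sigma(A) ≈ {1, 3}

A is real symmetric, so its spectrum consists of real eigenvalues. Expanding the characteristic polynomial of the displayed matrix gives
  det(λ I - A) = p(λ) = λ^2 + (-4)λ + (3).
Solving p(λ) = 0 yields eigenvalues ≈ 1, 3. (A is shown rounded to 4 decimals, so these recover the underlying integer eigenvalues to within that precision.)
Verification: the trace of A = 4 equals the sum of eigenvalues 4, and det(A) ≈ 3.0000 matches the eigenvalue product 3.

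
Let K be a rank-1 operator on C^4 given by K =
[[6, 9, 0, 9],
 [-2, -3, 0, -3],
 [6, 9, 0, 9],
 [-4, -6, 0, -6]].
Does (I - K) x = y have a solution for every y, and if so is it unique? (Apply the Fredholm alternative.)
(I - K) is invertible (det(I - K) = 4 ≠ 0), so for every y in C^4 the equation (I - K) x = y has a unique solution.

K has rank 1, so it is an outer product K = u v^T: every row of K is a multiple of one row vector. Reading off the entries, u = (-3, 1, -3, 2) and v = (-2, -3, 0, -3) (row i of K equals u_i·v^T). A rank-one matrix u v^T satisfies K u = u (v·u) and kills the (3)-dimensional subspace v^⊥, so its characteristic polynomial is lambda^3 (lambda - v·u) with v·u = tr K = -3. Hence the eigenvalues of I - K are 1 (multiplicity 3) and 1 - (-3) = 4, so det(I - K) = 4. (Direct check: I - K =
[[-5, -9, 0, -9],
 [2, 4, 0, 3],
 [-6, -9, 1, -9],
 [4, 6, 0, 7]]
has determinant 4.) The finite-dimensional Fredholm alternative says: either (I - K) is invertible, or ker(I - K) ≠ {0} and then range(I - K) = ker((I - K)^*)^⊥, with dim ker(I - K) = dim ker((I - K)^*). Since det(I - K) ≠ 0, 1 is not an eigenvalue of K and ker(I - K) = {0}, so we are in the first case: for every y there is a unique x = (I - K)^(-1) y. Explicitly, by the Sherman–Morrison formula, (I - u v^T)^(-1) = I + u v^T/(1 - v·u), i.e. (I - K)^(-1) = I + K/(4).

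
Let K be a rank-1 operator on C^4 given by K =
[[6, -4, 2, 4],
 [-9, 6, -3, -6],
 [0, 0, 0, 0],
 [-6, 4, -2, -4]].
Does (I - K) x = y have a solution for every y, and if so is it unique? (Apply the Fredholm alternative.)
(I - K) is invertible (det(I - K) = -7 ≠ 0), so for every y in C^4 the equation (I - K) x = y has a unique solution.

K has rank 1, so it is an outer product K = u v^T: every row of K is a multiple of one row vector. Reading off the entries, u = (-2, 3, 0, 2) and v = (-3, 2, -1, -2) (row i of K equals u_i·v^T). A rank-one matrix u v^T satisfies K u = u (v·u) and kills the (3)-dimensional subspace v^⊥, so its characteristic polynomial is lambda^3 (lambda - v·u) with v·u = tr K = 8. Hence the eigenvalues of I - K are 1 (multiplicity 3) and 1 - (8) = -7, so det(I - K) = -7. (Direct check: I - K =
[[-5, 4, -2, -4],
 [9, -5, 3, 6],
 [0, 0, 1, 0],
 [6, -4, 2, 5]]
has determinant -7.) The finite-dimensional Fredholm alternative says: either (I - K) is invertible, or ker(I - K) ≠ {0} and then range(I - K) = ker((I - K)^*)^⊥, with dim ker(I - K) = dim ker((I - K)^*). Since det(I - K) ≠ 0, 1 is not an eigenvalue of K and ker(I - K) = {0}, so we are in the first case: for every y there is a unique x = (I - K)^(-1) y. Explicitly, by the Sherman–Morrison formula, (I - u v^T)^(-1) = I + u v^T/(1 - v·u), i.e. (I - K)^(-1) = I + K/(-7).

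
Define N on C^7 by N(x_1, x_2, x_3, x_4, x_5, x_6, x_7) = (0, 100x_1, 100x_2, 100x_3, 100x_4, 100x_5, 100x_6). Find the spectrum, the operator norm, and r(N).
sigma(N) = {0}; ||N|| = 100; r(N) = 0. (N is nilpotent with N^7 = 0.)

On C^7, N is a strictly lower-triangular matrix with 100 on the subdiagonal and zeros elsewhere, so its characteristic polynomial is lambda^7 and every eigenvalue is 0: sigma(N) = {0}. For the operator norm, N e_i = 100e_{i+1} for i = 1, ..., 6 and N e_7 = 0, so the singular values of N are 100 (with multiplicity 6) and 0; hence ||N|| = 100. The spectral radius r(N) = max|lambda| = 0. Note ||N|| > r(N) — characteristic of non-normal nilpotent operators. Indeed N^7 = 0.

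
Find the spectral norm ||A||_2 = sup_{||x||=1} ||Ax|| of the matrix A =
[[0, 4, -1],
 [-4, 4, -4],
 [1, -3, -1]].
||A||_2 ≈ 7.91 (= sqrt(largest eigenvalue of A^T A))

||A||_2 = sigma_max(A) = sqrt(lambda_max(A^T A)). Form the symmetric matrix M = A^T A =
[[17, -19, 15],
 [-19, 41, -17],
 [15, -17, 18]].
Its characteristic polynomial (trace, sum of principal 2x2 minors, determinant of M give the coefficients) is
  p(λ) = det(λ I - M) = λ^3 - 76λ^2 + 866λ - 1600.
No integer candidate from the rational root theorem (±divisors of 1600) is a root, so the roots are irrational. The cubic discriminant is Δ = 750832672 > 0, so there are three distinct real roots. p(2) = -164 and p(3) = 341 have opposite signs, so a root lies in (2, 3); Newton's method refines it to λ ≈ 2.2964. p(11) = 61 and p(12) = -424 have opposite signs, so a root lies in (11, 12); Newton's method refines it to λ ≈ 11.1359. p(62) = -1724 and p(63) = 1361 have opposite signs, so a root lies in (62, 63); Newton's method refines it to λ ≈ 62.5677. Check (Vieta): the three roots sum to 76, matching tr M = 76.
So the eigenvalues of A^T A are ≈ 2.2964, 11.1359, 62.5677 (all ≥ 0, as they must be for A^T A). The largest is λ_max ≈ 62.5677, hence ||A||_2 = sqrt(λ_max) ≈ 7.91.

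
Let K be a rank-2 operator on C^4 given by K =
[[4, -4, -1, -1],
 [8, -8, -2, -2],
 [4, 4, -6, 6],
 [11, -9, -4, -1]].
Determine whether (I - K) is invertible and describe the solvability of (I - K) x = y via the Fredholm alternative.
(I - K) is invertible (det(I - K) = 75 ≠ 0), so for every y in C^4 the equation (I - K) x = y has a unique solution.

K has rank 2 and factors as K = U V^T = u1 v1^T + u2 v2^T with u1 = (-1, -2, -2, -3), v1 = (-3, 1, 2, -1), u2 = (1, 2, -2, 2), v2 = (1, -3, 1, -2) (multiplying out reproduces the displayed K). The nonzero eigenvalues of U V^T coincide with those of the 2 x 2 matrix G = V^T U = [[v1·u1, v1·u2], [v2·u1, v2·u2]] = [[0, -7], [9, -11]], and by the Sylvester determinant identity det(I_4 - U V^T) = det(I_2 - V^T U) = det([[1, 7], [-9, 12]]) = (1)(12) - (7)(-9) = 75. (Direct check: I - K =
[[-3, 4, 1, 1],
 [-8, 9, 2, 2],
 [-4, -4, 7, -6],
 [-11, 9, 4, 2]]
has determinant 75.) The finite-dimensional Fredholm alternative says: either (I - K) is invertible, or ker(I - K) ≠ {0} and then range(I - K) = ker((I - K)^*)^⊥, with dim ker(I - K) = dim ker((I - K)^*). Since det(I - K) ≠ 0, 1 is not an eigenvalue of K and ker(I - K) = {0}, so we are in the first case: for every y there is a unique x = (I - K)^(-1) y. (Explicitly, by the Woodbury identity, (I - U V^T)^(-1) = I + U (I_2 - G)^(-1) V^T.)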